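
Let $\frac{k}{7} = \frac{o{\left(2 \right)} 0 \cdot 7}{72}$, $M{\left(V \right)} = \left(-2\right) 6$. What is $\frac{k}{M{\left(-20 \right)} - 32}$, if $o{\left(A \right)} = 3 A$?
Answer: $0$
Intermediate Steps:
$M{\left(V \right)} = -12$
$k = 0$ ($k = 7 \frac{3 \cdot 2 \cdot 0 \cdot 7}{72} = 7 \cdot 6 \cdot 0 \cdot 7 \cdot \frac{1}{72} = 7 \cdot 0 \cdot 7 \cdot \frac{1}{72} = 7 \cdot 0 \cdot \frac{1}{72} = 7 \cdot 0 = 0$)
$\frac{k}{M{\left(-20 \right)} - 32} = \frac{0}{-12 - 32} = \frac{0}{-44} = 0 \left(- \frac{1}{44}\right) = 0$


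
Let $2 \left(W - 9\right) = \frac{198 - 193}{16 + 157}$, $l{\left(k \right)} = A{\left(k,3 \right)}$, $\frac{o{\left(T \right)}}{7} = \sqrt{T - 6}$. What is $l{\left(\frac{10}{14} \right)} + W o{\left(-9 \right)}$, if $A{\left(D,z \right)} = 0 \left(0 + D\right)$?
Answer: $\frac{21833 i \sqrt{15}}{346} \approx 244.39 i$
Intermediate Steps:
$o{\left(T \right)} = 7 \sqrt{-6 + T}$ ($o{\left(T \right)} = 7 \sqrt{T - 6} = 7 \sqrt{-6 + T}$)
$A{\left(D,z \right)} = 0$ ($A{\left(D,z \right)} = 0 D = 0$)
$l{\left(k \right)} = 0$
$W = \frac{3119}{346}$ ($W = 9 + \frac{\left(198 - 193\right) \frac{1}{16 + 157}}{2} = 9 + \frac{5 \cdot \frac{1}{173}}{2} = 9 + \frac{1}{2} \cdot \frac{5}{173} = 9 + \frac{5}{346} = \frac{3119}{346} \approx 9.0145$)
$l{\left(\frac{10}{14} \right)} + W o{\left(-9 \right)} = 0 + \frac{3119 \cdot 7 \sqrt{-6 - 9}}{346} = 0 + \frac{3119 \cdot 7 \sqrt{-15}}{346} = 0 + \frac{3119 \cdot 7 i \sqrt{15}}{346} = 0 + \frac{21833 i \sqrt{15}}{346} = \frac{21833 i \sqrt{15}}{346}$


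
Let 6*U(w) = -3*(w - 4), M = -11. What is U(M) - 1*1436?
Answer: -2857/2 ≈ -1428.5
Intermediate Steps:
U(w) = 2 - w/2 (U(w) = (-3*(w - 4))/6 = (-3*(-4 + w))/6 = (12 - 3*w)/6 = 2 - w/2)
U(M) - 1*1436 = (2 - ½*(-11)) - 1*1436 = (2 + 11/2) - 1436 = 15/2 - 1436 = -2857/2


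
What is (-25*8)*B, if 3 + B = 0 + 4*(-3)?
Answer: 3000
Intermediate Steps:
B = -15 (B = -3 + (0 + 4*(-3)) = -3 + (0 - 12) = -3 - 12 = -15)
(-25*8)*B = -25*8*(-15) = -200*(-15) = 3000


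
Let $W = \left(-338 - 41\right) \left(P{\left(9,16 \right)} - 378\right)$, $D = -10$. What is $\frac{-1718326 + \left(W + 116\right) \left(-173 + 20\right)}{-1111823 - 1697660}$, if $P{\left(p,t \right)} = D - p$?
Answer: $\frac{24756913}{2809483} \approx 8.8119$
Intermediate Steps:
$P{\left(p,t \right)} = -10 - p$
$W = 150463$ ($W = \left(-338 - 41\right) \left(\left(-10 - 9\right) - 378\right) = - 379 \left(\left(-10 - 9\right) - 378\right) = - 379 \left(-19 - 378\right) = \left(-379\right) \left(-397\right) = 150463$)
$\frac{-1718326 + \left(W + 116\right) \left(-173 + 20\right)}{-1111823 - 1697660} = \frac{-1718326 + \left(150463 + 116\right) \left(-173 + 20\right)}{-1111823 - 1697660} = \frac{-1718326 + 150579 \left(-153\right)}{-2809483} = \left(-1718326 - 23038587\right) \left(- \frac{1}{2809483}\right) = \left(-24756913\right) \left(- \frac{1}{2809483}\right) = \frac{24756913}{2809483}$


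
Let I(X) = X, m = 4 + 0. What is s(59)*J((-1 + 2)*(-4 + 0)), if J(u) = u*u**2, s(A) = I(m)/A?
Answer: -256/59 ≈ -4.3390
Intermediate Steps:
m = 4
s(A) = 4/A
J(u) = u**3
s(59)*J((-1 + 2)*(-4 + 0)) = (4/59)*((-1 + 2)*(-4 + 0))**3 = (4*(1/59))*(1*(-4))**3 = (4/59)*(-4)**3 = (4/59)*(-64) = -256/59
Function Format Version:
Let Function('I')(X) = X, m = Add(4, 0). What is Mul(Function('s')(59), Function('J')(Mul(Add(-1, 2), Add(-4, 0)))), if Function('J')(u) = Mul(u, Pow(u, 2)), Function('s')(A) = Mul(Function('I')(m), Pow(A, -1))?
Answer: Rational(-256, 59) ≈ -4.3390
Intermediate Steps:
m = 4
Function('s')(A) = Mul(4, Pow(A, -1))
Function('J')(u) = Pow(u, 3)
Mul(Function('s')(59), Function('J')(Mul(Add(-1, 2), Add(-4, 0)))) = Mul(Mul(4, Pow(59, -1)), Pow(Mul(Add(-1, 2), Add(-4, 0)), 3)) = Mul(Mul(4, Rational(1, 59)), Pow(Mul(1, -4), 3)) = Mul(Rational(4, 59), Pow(-4, 3)) = Mul(Rational(4, 59), -64) = Rational(-256, 59)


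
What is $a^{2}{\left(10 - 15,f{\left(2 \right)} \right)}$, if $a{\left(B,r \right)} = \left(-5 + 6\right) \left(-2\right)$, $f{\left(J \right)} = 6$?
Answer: $4$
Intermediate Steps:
$a{\left(B,r \right)} = -2$ ($a{\left(B,r \right)} = 1 \left(-2\right) = -2$)
$a^{2}{\left(10 - 15,f{\left(2 \right)} \right)} = \left(-2\right)^{2} = 4$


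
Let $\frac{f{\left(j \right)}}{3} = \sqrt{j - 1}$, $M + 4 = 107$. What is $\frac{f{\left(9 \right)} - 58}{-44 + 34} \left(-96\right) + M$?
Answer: $- \frac{2269}{5} + \frac{288 \sqrt{2}}{5} \approx -372.34$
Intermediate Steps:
$M = 103$ ($M = -4 + 107 = 103$)
$f{\left(j \right)} = 3 \sqrt{-1 + j}$ ($f{\left(j \right)} = 3 \sqrt{j - 1} = 3 \sqrt{-1 + j}$)
$\frac{f{\left(9 \right)} - 58}{-44 + 34} \left(-96\right) + M = \frac{3 \sqrt{-1 + 9} - 58}{-44 + 34} \left(-96\right) + 103 = \frac{3 \sqrt{8} - 58}{-10} \left(-96\right) + 103 = \left(3 \cdot 2 \sqrt{2} - 58\right) \left(- \frac{1}{10}\right) \left(-96\right) + 103 = \left(6 \sqrt{2} - 58\right) \left(- \frac{1}{10}\right) \left(-96\right) + 103 = \left(-58 + 6 \sqrt{2}\right) \left(- \frac{1}{10}\right) \left(-96\right) + 103 = \left(\frac{29}{5} - \frac{3 \sqrt{2}}{5}\right) \left(-96\right) + 103 = \left(- \frac{2784}{5} + \frac{288 \sqrt{2}}{5}\right) + 103 = - \frac{2269}{5} + \frac{288 \sqrt{2}}{5}$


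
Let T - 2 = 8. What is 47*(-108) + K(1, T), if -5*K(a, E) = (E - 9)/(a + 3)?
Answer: -101521/20 ≈ -5076.0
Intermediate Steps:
T = 10 (T = 2 + 8 = 10)
K(a, E) = -(-9 + E)/(5*(3 + a)) (K(a, E) = -(E - 9)/(5*(a + 3)) = -(-9 + E)/(5*(3 + a)))
47*(-108) + K(1, T) = 47*(-108) + (9 - 1*10)/(5*(3 + 1)) = -5076 + (⅕)*(9 - 10)/4 = -5076 + (⅕)*(¼)*(-1) = -5076 - 1/20 = -101521/20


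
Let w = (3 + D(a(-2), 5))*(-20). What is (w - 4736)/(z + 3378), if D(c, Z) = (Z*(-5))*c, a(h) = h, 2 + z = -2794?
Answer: -966/97 ≈ -9.9588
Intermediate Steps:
z = -2796 (z = -2 - 2794 = -2796)
D(c, Z) = -5*Z*c (D(c, Z) = (-5*Z)*c = -5*Z*c)
w = -1060 (w = (3 - 5*5*(-2))*(-20) = (3 + 50)*(-20) = 53*(-20) = -1060)
(w - 4736)/(z + 3378) = (-1060 - 4736)/(-2796 + 3378) = -5796/582 = -5796*1/582 = -966/97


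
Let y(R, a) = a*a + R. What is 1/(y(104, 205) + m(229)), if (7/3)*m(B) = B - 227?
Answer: 7/294909 ≈ 2.3736e-5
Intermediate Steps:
y(R, a) = R + a**2 (y(R, a) = a**2 + R = R + a**2)
m(B) = -681/7 + 3*B/7 (m(B) = 3*(B - 227)/7 = 3*(-227 + B)/7 = -681/7 + 3*B/7)
1/(y(104, 205) + m(229)) = 1/((104 + 205**2) + (-681/7 + (3/7)*229)) = 1/((104 + 42025) + (-681/7 + 687/7)) = 1/(42129 + 6/7) = 1/(294909/7) = 7/294909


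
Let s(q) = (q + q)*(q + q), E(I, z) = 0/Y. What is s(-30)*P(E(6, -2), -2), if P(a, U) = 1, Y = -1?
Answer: 3600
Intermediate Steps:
E(I, z) = 0 (E(I, z) = 0/(-1) = 0*(-1) = 0)
s(q) = 4*q² (s(q) = (2*q)*(2*q) = 4*q²)
s(-30)*P(E(6, -2), -2) = (4*(-30)²)*1 = (4*900)*1 = 3600*1 = 3600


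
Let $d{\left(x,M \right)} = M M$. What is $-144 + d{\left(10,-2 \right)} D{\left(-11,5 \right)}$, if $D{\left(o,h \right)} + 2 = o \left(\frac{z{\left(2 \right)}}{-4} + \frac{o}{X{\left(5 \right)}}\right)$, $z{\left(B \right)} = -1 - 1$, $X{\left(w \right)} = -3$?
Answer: $- \frac{1006}{3} \approx -335.33$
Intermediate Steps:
$z{\left(B \right)} = -2$
$d{\left(x,M \right)} = M^{2}$
$D{\left(o,h \right)} = -2 + o \left(\frac{1}{2} - \frac{o}{3}\right)$ ($D{\left(o,h \right)} = -2 + o \left(- \frac{2}{-4} + \frac{o}{-3}\right) = -2 + o \left(\left(-2\right) \left(- \frac{1}{4}\right) + o \left(- \frac{1}{3}\right)\right) = -2 + o \left(\frac{1}{2} - \frac{o}{3}\right)$)
$-144 + d{\left(10,-2 \right)} D{\left(-11,5 \right)} = -144 + \left(-2\right)^{2} \left(-2 + \frac{1}{2} \left(-11\right) - \frac{\left(-11\right)^{2}}{3}\right) = -144 + 4 \left(-2 - \frac{11}{2} - \frac{121}{3}\right) = -144 + 4 \left(- \frac{287}{6}\right) = -144 - \frac{574}{3} = - \frac{1006}{3}$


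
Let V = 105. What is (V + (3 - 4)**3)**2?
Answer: 10816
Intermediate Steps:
(V + (3 - 4)**3)**2 = (105 + (3 - 4)**3)**2 = (105 + (-1)**3)**2 = (105 - 1)**2 = 104**2 = 10816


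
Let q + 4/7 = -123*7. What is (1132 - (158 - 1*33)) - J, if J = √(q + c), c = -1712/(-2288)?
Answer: 1007 - 2*I*√215636421/1001 ≈ 1007.0 - 29.34*I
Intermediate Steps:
q = -6031/7 (q = -4/7 - 123*7 = -4/7 - 861 = -6031/7 ≈ -861.57)
c = 107/143 (c = -1712*(-1/2288) = 107/143 ≈ 0.74825)
J = 2*I*√215636421/1001 (J = √(-6031/7 + 107/143) = √(-861684/1001) = 2*I*√215636421/1001 ≈ 29.34*I)
(1132 - (158 - 1*33)) - J = (1132 - (158 - 1*33)) - 2*I*√215636421/1001 = (1132 - (158 - 33)) - 2*I*√215636421/1001 = (1132 - 1*125) - 2*I*√215636421/1001 = (1132 - 125) - 2*I*√215636421/1001 = 1007 - 2*I*√215636421/1001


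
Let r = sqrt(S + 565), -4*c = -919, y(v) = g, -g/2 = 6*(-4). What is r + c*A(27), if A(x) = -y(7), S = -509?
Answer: -11028 + 2*sqrt(14) ≈ -11021.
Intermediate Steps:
g = 48 (g = -12*(-4) = -2*(-24) = 48)
y(v) = 48
c = 919/4 (c = -1/4*(-919) = 919/4 ≈ 229.75)
A(x) = -48 (A(x) = -1*48 = -48)
r = 2*sqrt(14) (r = sqrt(-509 + 565) = sqrt(56) = 2*sqrt(14) ≈ 7.4833)
r + c*A(27) = 2*sqrt(14) + (919/4)*(-48) = 2*sqrt(14) - 11028 = -11028 + 2*sqrt(14)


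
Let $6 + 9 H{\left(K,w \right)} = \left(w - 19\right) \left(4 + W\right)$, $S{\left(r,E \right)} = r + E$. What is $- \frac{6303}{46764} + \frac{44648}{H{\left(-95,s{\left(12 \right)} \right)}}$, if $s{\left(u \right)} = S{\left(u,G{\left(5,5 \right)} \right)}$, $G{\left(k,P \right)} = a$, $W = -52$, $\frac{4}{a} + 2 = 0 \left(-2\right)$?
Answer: $\frac{1043810365}{1106748} \approx 943.13$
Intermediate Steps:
$a = -2$ ($a = \frac{4}{-2 + 0 \left(-2\right)} = \frac{4}{-2 + 0} = \frac{4}{-2} = 4 \left(- \frac{1}{2}\right) = -2$)
$G{\left(k,P \right)} = -2$
$S{\left(r,E \right)} = E + r$
$s{\left(u \right)} = -2 + u$
$H{\left(K,w \right)} = \frac{302}{3} - \frac{16 w}{3}$ ($H{\left(K,w \right)} = - \frac{2}{3} + \frac{\left(w - 19\right) \left(4 - 52\right)}{9} = - \frac{2}{3} + \frac{\left(-19 + w\right) \left(-48\right)}{9} = - \frac{2}{3} + \frac{912 - 48 w}{9} = - \frac{2}{3} - \left(- \frac{304}{3} + \frac{16 w}{3}\right) = \frac{302}{3} - \frac{16 w}{3}$)
$- \frac{6303}{46764} + \frac{44648}{H{\left(-95,s{\left(12 \right)} \right)}} = - \frac{6303}{46764} + \frac{44648}{\frac{302}{3} - \frac{16 \left(-2 + 12\right)}{3}} = \left(-6303\right) \frac{1}{46764} + \frac{44648}{\frac{302}{3} - \frac{160}{3}} = - \frac{2101}{15588} + \frac{44648}{\frac{302}{3} - \frac{160}{3}} = - \frac{2101}{15588} + \frac{44648}{\frac{142}{3}} = - \frac{2101}{15588} + 44648 \cdot \frac{3}{142} = - \frac{2101}{15588} + \frac{66972}{71} = \frac{1043810365}{1106748}$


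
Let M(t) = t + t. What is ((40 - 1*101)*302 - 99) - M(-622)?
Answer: -17277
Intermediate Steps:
M(t) = 2*t
((40 - 1*101)*302 - 99) - M(-622) = ((40 - 1*101)*302 - 99) - 2*(-622) = ((40 - 101)*302 - 99) - 1*(-1244) = (-61*302 - 99) + 1244 = (-18422 - 99) + 1244 = -18521 + 1244 = -17277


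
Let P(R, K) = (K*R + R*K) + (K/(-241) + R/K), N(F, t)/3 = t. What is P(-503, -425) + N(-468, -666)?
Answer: 43587465448/102425 ≈ 4.2556e+5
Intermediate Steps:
N(F, t) = 3*t
P(R, K) = -K/241 + R/K + 2*K*R (P(R, K) = (K*R + K*R) + (K*(-1/241) + R/K) = 2*K*R + (-K/241 + R/K) = -K/241 + R/K + 2*K*R)
P(-503, -425) + N(-468, -666) = (-1/241*(-425) - 503/(-425) + 2*(-425)*(-503)) + 3*(-666) = (425/241 - 503*(-1/425) + 427550) - 1998 = (425/241 + 503/425 + 427550) - 1998 = 43792110598/102425 - 1998 = 43587465448/102425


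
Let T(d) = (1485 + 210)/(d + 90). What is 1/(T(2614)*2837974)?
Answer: 1352/2405182965 ≈ 5.6212e-7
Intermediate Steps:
T(d) = 1695/(90 + d)
1/(T(2614)*2837974) = 1/((1695/(90 + 2614))*2837974) = (1/2837974)/(1695/2704) = (2704/1695)*(1/2837974) = 1352/2405182965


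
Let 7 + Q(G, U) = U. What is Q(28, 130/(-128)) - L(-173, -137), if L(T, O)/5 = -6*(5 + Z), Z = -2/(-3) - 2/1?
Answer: 6527/64 ≈ 101.98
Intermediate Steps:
Q(G, U) = -7 + U
Z = -4/3 (Z = -2*(-1/3) - 2*1 = 2/3 - 2 = -4/3 ≈ -1.3333)
L(T, O) = -110 (L(T, O) = 5*(-6*(5 - 4/3)) = 5*(-6*11/3) = 5*(-22) = -110)
Q(28, 130/(-128)) - L(-173, -137) = (-7 + 130/(-128)) - 1*(-110) = (-7 + 130*(-1/128)) + 110 = (-7 - 65/64) + 110 = -513/64 + 110 = 6527/64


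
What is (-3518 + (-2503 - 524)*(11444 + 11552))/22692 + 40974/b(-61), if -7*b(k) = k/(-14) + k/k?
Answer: -16056594589/283650 ≈ -56607.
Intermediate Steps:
b(k) = -⅐ + k/98 (b(k) = -(k/(-14) + k/k)/7 = -(k*(-1/14) + 1)/7 = -(-k/14 + 1)/7 = -(1 - k/14)/7 = -⅐ + k/98)
(-3518 + (-2503 - 524)*(11444 + 11552))/22692 + 40974/b(-61) = (-3518 + (-2503 - 524)*(11444 + 11552))/22692 + 40974/(-⅐ + (1/98)*(-61)) = (-3518 - 3027*22996)*(1/22692) + 40974/(-⅐ - 61/98) = (-3518 - 69608892)*(1/22692) + 40974/(-75/98) = -69612410*1/22692 + 40974*(-98/75) = -34806205/11346 - 1338484/25 = -16056594589/283650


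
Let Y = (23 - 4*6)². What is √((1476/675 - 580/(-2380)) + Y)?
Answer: 2*√2732478/1785 ≈ 1.8521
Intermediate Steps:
Y = 1 (Y = (23 - 24)² = (-1)² = 1)
√((1476/675 - 580/(-2380)) + Y) = √((1476/675 - 580/(-2380)) + 1) = √((1476*(1/675) - 580*(-1/2380)) + 1) = √((164/75 + 29/119) + 1) = √(21691/8925 + 1) = √(30616/8925) = 2*√2732478/1785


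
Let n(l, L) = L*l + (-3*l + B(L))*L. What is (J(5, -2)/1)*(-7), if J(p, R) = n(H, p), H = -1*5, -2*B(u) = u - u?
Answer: -350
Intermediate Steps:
B(u) = 0 (B(u) = -(u - u)/2 = -1/2*0 = 0)
H = -5
n(l, L) = -2*L*l (n(l, L) = L*l + (-3*l + 0)*L = L*l + (-3*l)*L = L*l - 3*L*l = -2*L*l)
J(p, R) = 10*p (J(p, R) = -2*p*(-5) = 10*p)
(J(5, -2)/1)*(-7) = ((10*5)/1)*(-7) = (1*50)*(-7) = 50*(-7) = -350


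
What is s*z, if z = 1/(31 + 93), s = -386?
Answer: -193/62 ≈ -3.1129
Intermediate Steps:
z = 1/124 ≈ 0.0080645
s*z = -386*1/124 = -193/62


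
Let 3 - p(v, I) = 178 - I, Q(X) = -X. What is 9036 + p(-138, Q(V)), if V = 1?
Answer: 8860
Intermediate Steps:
p(v, I) = -175 + I (p(v, I) = 3 - (178 - I) = 3 + (-178 + I) = -175 + I)
9036 + p(-138, Q(V)) = 9036 + (-175 - 1*1) = 9036 + (-175 - 1) = 9036 - 176 = 8860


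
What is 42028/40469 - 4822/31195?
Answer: 1115921942/1262430455 ≈ 0.88395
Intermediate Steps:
42028/40469 - 4822/31195 = 1115921942/1262430455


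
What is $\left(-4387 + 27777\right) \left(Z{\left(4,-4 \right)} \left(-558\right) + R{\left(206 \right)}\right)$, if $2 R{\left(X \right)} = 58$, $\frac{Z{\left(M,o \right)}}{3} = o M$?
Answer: $627156070$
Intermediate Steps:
$Z{\left(M,o \right)} = 3 M o$ ($Z{\left(M,o \right)} = 3 o M = 3 M o$)
$R{\left(X \right)} = 29$ ($R{\left(X \right)} = \frac{1}{2} \cdot 58 = 29$)
$\left(-4387 + 27777\right) \left(Z{\left(4,-4 \right)} \left(-558\right) + R{\left(206 \right)}\right) = \left(-4387 + 27777\right) \left(3 \cdot 4 \left(-4\right) \left(-558\right) + 29\right) = 23390 \left(\left(-48\right) \left(-558\right) + 29\right) = 23390 \left(26784 + 29\right) = 23390 \cdot 26813 = 627156070$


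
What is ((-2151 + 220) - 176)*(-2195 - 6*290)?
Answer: 8291045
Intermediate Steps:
((-2151 + 220) - 176)*(-2195 - 6*290) = (-1931 - 176)*(-2195 - 1740) = -2107*(-3935) = 8291045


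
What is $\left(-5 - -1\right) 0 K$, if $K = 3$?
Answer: $0$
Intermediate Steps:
$\left(-5 - -1\right) 0 K = \left(-5 - -1\right) 0 \cdot 3 = \left(-5 + 1\right) 0 \cdot 3 = \left(-4\right) 0 \cdot 3 = 0 \cdot 3 = 0$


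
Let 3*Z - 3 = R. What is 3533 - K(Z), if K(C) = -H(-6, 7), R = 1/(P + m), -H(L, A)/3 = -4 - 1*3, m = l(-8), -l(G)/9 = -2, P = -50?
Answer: 3554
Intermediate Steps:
l(G) = 18 (l(G) = -9*(-2) = 18)
m = 18
H(L, A) = 21 (H(L, A) = -3*(-4 - 1*3) = -3*(-4 - 3) = -3*(-7) = 21)
R = -1/32 (R = 1/(-50 + 18) = 1/(-32) = -1/32 ≈ -0.031250)
Z = 95/96 (Z = 1 + (⅓)*(-1/32) = 1 - 1/96 = 95/96 ≈ 0.98958)
K(C) = -21 (K(C) = -1*21 = -21)
3533 - K(Z) = 3533 - 1*(-21) = 3533 + 21 = 3554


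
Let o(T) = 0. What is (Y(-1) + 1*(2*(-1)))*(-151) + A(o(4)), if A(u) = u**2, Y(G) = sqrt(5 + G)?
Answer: 0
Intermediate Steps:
(Y(-1) + 1*(2*(-1)))*(-151) + A(o(4)) = (sqrt(5 - 1) + 1*(2*(-1)))*(-151) + 0**2 = (sqrt(4) + 1*(-2))*(-151) + 0 = (2 - 2)*(-151) + 0 = 0*(-151) + 0 = 0 + 0 = 0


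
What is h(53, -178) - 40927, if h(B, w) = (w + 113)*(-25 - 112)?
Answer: -32022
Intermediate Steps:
h(B, w) = -15481 - 137*w (h(B, w) = (113 + w)*(-137) = -15481 - 137*w)
h(53, -178) - 40927 = (-15481 - 137*(-178)) - 40927 = (-15481 + 24386) - 40927 = 8905 - 40927 = -32022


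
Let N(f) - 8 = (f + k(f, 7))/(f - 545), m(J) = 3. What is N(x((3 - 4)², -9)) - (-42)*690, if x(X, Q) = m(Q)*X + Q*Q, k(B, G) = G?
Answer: 13363377/461 ≈ 28988.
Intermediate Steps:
x(X, Q) = Q² + 3*X (x(X, Q) = 3*X + Q*Q = 3*X + Q² = Q² + 3*X)
N(f) = 8 + (7 + f)/(-545 + f) (N(f) = 8 + (f + 7)/(f - 545) = 8 + (7 + f)/(-545 + f))
N(x((3 - 4)², -9)) - (-42)*690 = 3*(-1451 + 3*((-9)² + 3*(3 - 4)²))/(-545 + ((-9)² + 3*(3 - 4)²)) - (-42)*690 = 3*(-1451 + 3*(81 + 3*(-1)²))/(-545 + (81 + 3*(-1)²)) - 1*(-28980) = 3*(-1451 + 3*(81 + 3*1))/(-545 + (81 + 3*1)) + 28980 = 3*(-1451 + 3*(81 + 3))/(-545 + (81 + 3)) + 28980 = 3*(-1451 + 3*84)/(-545 + 84) + 28980 = 3*(-1451 + 252)/(-461) + 28980 = 3*(-1/461)*(-1199) + 28980 = 3597/461 + 28980 = 13363377/461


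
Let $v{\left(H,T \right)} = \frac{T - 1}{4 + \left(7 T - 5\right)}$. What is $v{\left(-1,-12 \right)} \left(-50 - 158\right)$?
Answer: $- \frac{2704}{85} \approx -31.812$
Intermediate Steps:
$v{\left(H,T \right)} = \frac{-1 + T}{-1 + 7 T}$ ($v{\left(H,T \right)} = \frac{-1 + T}{4 + \left(-5 + 7 T\right)} = \frac{-1 + T}{-1 + 7 T}$)
$v{\left(-1,-12 \right)} \left(-50 - 158\right) = \frac{-1 - 12}{-1 + 7 \left(-12\right)} \left(-50 - 158\right) = \frac{1}{-1 - 84} \left(-13\right) \left(-208\right) = \frac{1}{-85} \left(-13\right) \left(-208\right) = \left(- \frac{1}{85}\right) \left(-13\right) \left(-208\right) = \frac{13}{85} \left(-208\right) = - \frac{2704}{85}$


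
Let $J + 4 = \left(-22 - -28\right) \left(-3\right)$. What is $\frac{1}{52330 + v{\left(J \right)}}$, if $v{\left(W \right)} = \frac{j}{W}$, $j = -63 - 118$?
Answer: $\frac{22}{1151441} \approx 1.9106 \cdot 10^{-5}$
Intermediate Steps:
$J = -22$ ($J = -4 + \left(-22 - -28\right) \left(-3\right) = -4 + \left(-22 + 28\right) \left(-3\right) = -4 + 6 \left(-3\right) = -4 - 18 = -22$)
$j = -181$ ($j = -63 - 118 = -181$)
$v{\left(W \right)} = - \frac{181}{W}$
$\frac{1}{52330 + v{\left(J \right)}} = \frac{1}{52330 - \frac{181}{-22}} = \frac{1}{52330 - - \frac{181}{22}} = \frac{1}{52330 + \frac{181}{22}} = \frac{1}{\frac{1151441}{22}} = \frac{22}{1151441}$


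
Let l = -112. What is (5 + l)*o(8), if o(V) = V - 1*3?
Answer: -535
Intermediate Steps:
o(V) = -3 + V (o(V) = V - 3 = -3 + V)
(5 + l)*o(8) = (5 - 112)*(-3 + 8) = -107*5 = -535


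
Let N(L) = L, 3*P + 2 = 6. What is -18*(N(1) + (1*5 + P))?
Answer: -132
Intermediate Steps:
P = 4/3 (P = -⅔ + (⅓)*6 = -⅔ + 2 = 4/3 ≈ 1.3333)
-18*(N(1) + (1*5 + P)) = -18*(1 + (1*5 + 4/3)) = -18*(1 + (5 + 4/3)) = -18*(1 + 19/3) = -18*22/3 = -132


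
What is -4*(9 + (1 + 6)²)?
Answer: -232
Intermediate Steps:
-4*(9 + (1 + 6)²) = -4*(9 + 7²) = -4*(9 + 49) = -4*58 = -232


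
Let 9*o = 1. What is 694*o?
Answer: 694/9 ≈ 77.111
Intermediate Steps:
o = ⅑ (o = (⅑)*1 = ⅑ ≈ 0.11111)
694*o = 694*(⅑) = 694/9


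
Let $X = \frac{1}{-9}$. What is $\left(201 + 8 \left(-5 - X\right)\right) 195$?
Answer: $\frac{94705}{3} \approx 31568.0$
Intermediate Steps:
$X = - \frac{1}{9} \approx -0.11111$
$\left(201 + 8 \left(-5 - X\right)\right) 195 = \left(201 + 8 \left(-5 - - \frac{1}{9}\right)\right) 195 = \left(201 + 8 \left(-5 + \frac{1}{9}\right)\right) 195 = \left(201 + 8 \left(- \frac{44}{9}\right)\right) 195 = \left(201 - \frac{352}{9}\right) 195 = \frac{1457}{9} \cdot 195 = \frac{94705}{3}$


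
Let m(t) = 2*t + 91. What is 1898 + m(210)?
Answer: 2409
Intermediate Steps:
m(t) = 91 + 2*t
1898 + m(210) = 1898 + (91 + 2*210) = 1898 + (91 + 420) = 1898 + 511 = 2409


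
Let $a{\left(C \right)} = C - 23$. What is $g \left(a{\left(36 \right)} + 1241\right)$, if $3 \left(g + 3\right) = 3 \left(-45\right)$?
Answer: $-60192$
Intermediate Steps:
$a{\left(C \right)} = -23 + C$
$g = -48$ ($g = -3 + \frac{3 \left(-45\right)}{3} = -3 + \frac{1}{3} \left(-135\right) = -3 - 45 = -48$)
$g \left(a{\left(36 \right)} + 1241\right) = - 48 \left(\left(-23 + 36\right) + 1241\right) = - 48 \left(13 + 1241\right) = \left(-48\right) 1254 = -60192$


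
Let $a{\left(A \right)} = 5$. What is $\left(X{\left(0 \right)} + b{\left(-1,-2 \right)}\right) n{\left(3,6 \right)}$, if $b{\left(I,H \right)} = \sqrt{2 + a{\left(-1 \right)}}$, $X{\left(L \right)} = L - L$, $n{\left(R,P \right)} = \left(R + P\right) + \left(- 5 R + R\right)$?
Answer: $- 3 \sqrt{7} \approx -7.9373$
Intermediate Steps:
$n{\left(R,P \right)} = P - 3 R$ ($n{\left(R,P \right)} = \left(P + R\right) - 4 R = P - 3 R$)
$X{\left(L \right)} = 0$
$b{\left(I,H \right)} = \sqrt{7}$ ($b{\left(I,H \right)} = \sqrt{2 + 5} = \sqrt{7}$)
$\left(X{\left(0 \right)} + b{\left(-1,-2 \right)}\right) n{\left(3,6 \right)} = \left(0 + \sqrt{7}\right) \left(6 - 9\right) = \sqrt{7} \left(6 - 9\right) = \sqrt{7} \left(-3\right) = - 3 \sqrt{7}$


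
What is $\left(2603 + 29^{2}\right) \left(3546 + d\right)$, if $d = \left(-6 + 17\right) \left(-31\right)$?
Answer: $11038020$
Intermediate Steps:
$d = -341$ ($d = 11 \left(-31\right) = -341$)
$\left(2603 + 29^{2}\right) \left(3546 + d\right) = \left(2603 + 29^{2}\right) \left(3546 - 341\right) = \left(2603 + 841\right) 3205 = 3444 \cdot 3205 = 11038020$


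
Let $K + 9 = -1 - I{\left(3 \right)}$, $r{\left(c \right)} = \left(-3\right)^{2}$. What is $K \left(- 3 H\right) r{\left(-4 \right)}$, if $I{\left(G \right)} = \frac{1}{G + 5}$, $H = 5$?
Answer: $\frac{10935}{8} \approx 1366.9$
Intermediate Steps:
$r{\left(c \right)} = 9$
$I{\left(G \right)} = \frac{1}{5 + G}$
$K = - \frac{81}{8}$ ($K = -9 - \left(1 + \frac{1}{5 + 3}\right) = -9 - \frac{9}{8} = - \frac{81}{8} \approx -10.125$)
$K \left(- 3 H\right) r{\left(-4 \right)} = - \frac{81 \left(\left(-3\right) 5\right)}{8} \cdot 9 = \left(- \frac{81}{8}\right) \left(-15\right) 9 = \frac{1215}{8} \cdot 9 = \frac{10935}{8}$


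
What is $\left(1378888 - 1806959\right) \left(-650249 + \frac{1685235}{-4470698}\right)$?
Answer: $\frac{1244431757977657627}{4470698} \approx 2.7835 \cdot 10^{11}$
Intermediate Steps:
$\left(1378888 - 1806959\right) \left(-650249 + \frac{1685235}{-4470698}\right) = - 428071 \left(-650249 + 1685235 \left(- \frac{1}{4470698}\right)\right) = - 428071 \left(-650249 - \frac{1685235}{4470698}\right) = \left(-428071\right) \left(- \frac{2907068589037}{4470698}\right) = \frac{1244431757977657627}{4470698}$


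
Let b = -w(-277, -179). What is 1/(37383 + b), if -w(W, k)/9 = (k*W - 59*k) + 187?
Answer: 1/580362 ≈ 1.7231e-6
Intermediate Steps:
w(W, k) = -1683 + 531*k - 9*W*k (w(W, k) = -9*((k*W - 59*k) + 187) = -9*((W*k - 59*k) + 187) = -9*((-59*k + W*k) + 187) = -9*(187 - 59*k + W*k) = -1683 + 531*k - 9*W*k)
b = 542979 (b = -(-1683 + 531*(-179) - 9*(-277)*(-179)) = -(-1683 - 95049 - 446247) = -1*(-542979) = 542979)
1/(37383 + b) = 1/(37383 + 542979) = 1/580362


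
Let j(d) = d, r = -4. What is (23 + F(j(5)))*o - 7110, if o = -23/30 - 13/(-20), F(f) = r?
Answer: -426733/60 ≈ -7112.2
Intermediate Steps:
F(f) = -4
o = -7/60 (o = -23*1/30 - 13*(-1/20) = -23/30 + 13/20 = -7/60 ≈ -0.11667)
(23 + F(j(5)))*o - 7110 = (23 - 4)*(-7/60) - 7110 = 19*(-7/60) - 7110 = -133/60 - 7110 = -426733/60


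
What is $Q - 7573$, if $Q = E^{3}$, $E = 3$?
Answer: $-7546$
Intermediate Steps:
$Q = 27$ ($Q = 3^{3} = 27$)
$Q - 7573 = 27 - 7573 = -7546$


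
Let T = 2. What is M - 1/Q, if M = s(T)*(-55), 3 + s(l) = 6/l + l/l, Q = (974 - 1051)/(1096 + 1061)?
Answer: -2078/77 ≈ -26.987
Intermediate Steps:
Q = -77/2157 ≈ -0.035698
s(l) = -2 + 6/l (s(l) = -3 + (6/l + l/l) = -3 + (6/l + 1) = -3 + (1 + 6/l) = -2 + 6/l)
M = -55 (M = (-2 + 6/2)*(-55) = (-2 + 6*(1/2))*(-55) = (-2 + 3)*(-55) = 1*(-55) = -55)
M - 1/Q = -55 - 1/(-77/2157) = -55 - 1*(-2157/77) = -55 + 2157/77 = -2078/77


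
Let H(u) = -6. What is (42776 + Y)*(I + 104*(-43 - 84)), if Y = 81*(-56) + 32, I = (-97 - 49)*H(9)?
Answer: -471970304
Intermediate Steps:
I = 876 (I = (-97 - 49)*(-6) = -146*(-6) = 876)
Y = -4504 (Y = -4536 + 32 = -4504)
(42776 + Y)*(I + 104*(-43 - 84)) = (42776 - 4504)*(876 + 104*(-43 - 84)) = 38272*(876 + 104*(-127)) = 38272*(876 - 13208) = 38272*(-12332) = -471970304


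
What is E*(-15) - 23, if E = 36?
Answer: -563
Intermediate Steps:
E*(-15) - 23 = 36*(-15) - 23 = -540 - 23 = -563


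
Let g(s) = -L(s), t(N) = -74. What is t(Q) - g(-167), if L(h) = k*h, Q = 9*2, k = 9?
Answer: -1577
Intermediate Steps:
Q = 18
L(h) = 9*h
g(s) = -9*s
t(Q) - g(-167) = -74 - (-9)*(-167) = -74 - 1*1503 = -74 - 1503 = -1577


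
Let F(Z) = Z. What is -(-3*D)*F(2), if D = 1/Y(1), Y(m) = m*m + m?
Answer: 3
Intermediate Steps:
Y(m) = m + m**2 (Y(m) = m**2 + m = m + m**2)
D = 1/2 (D = 1/(1*(1 + 1)) = 1/(1*2) = 1/2 ≈ 0.50000)
-(-3*D)*F(2) = -(-3*1/2)*2 = -(-3)*2/2 = -1*(-3) = 3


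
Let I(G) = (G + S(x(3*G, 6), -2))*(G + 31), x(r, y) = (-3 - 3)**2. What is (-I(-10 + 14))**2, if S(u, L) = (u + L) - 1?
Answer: 1677025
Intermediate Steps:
x(r, y) = 36 (x(r, y) = (-6)**2 = 36)
S(u, L) = -1 + L + u (S(u, L) = (L + u) - 1 = -1 + L + u)
I(G) = (31 + G)*(33 + G) (I(G) = (G + (-1 - 2 + 36))*(G + 31) = (G + 33)*(31 + G) = (33 + G)*(31 + G) = (31 + G)*(33 + G))
(-I(-10 + 14))**2 = (-(1023 + (-10 + 14)**2 + 64*(-10 + 14)))**2 = (-(1023 + 4**2 + 64*4))**2 = (-(1023 + 16 + 256))**2 = (-1*1295)**2 = (-1295)**2 = 1677025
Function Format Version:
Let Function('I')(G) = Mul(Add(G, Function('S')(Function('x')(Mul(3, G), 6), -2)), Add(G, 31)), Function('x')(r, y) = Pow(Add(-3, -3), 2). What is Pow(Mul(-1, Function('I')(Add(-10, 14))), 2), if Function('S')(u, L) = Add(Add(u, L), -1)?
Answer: 1677025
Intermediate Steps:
Function('x')(r, y) = 36 (Function('x')(r, y) = Pow(-6, 2) = 36)
Function('S')(u, L) = Add(-1, L, u) (Function('S')(u, L) = Add(Add(L, u), -1) = Add(-1, L, u))
Function('I')(G) = Mul(Add(31, G), Add(33, G)) (Function('I')(G) = Mul(Add(G, Add(-1, -2, 36)), Add(G, 31)) = Mul(Add(G, 33), Add(31, G)) = Mul(Add(33, G), Add(31, G)) = Mul(Add(31, G), Add(33, G)))
Pow(Mul(-1, Function('I')(Add(-10, 14))), 2) = Pow(Mul(-1, Add(1023, Pow(Add(-10, 14), 2), Mul(64, Add(-10, 14)))), 2) = Pow(Mul(-1, Add(1023, Pow(4, 2), Mul(64, 4))), 2) = Pow(Mul(-1, Add(1023, 16, 256)), 2) = Pow(Mul(-1, 1295), 2) = Pow(-1295, 2) = 1677025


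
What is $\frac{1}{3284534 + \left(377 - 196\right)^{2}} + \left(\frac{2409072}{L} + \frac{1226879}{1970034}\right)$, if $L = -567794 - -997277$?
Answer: $\frac{1943521194858465433}{311861155917437610} \approx 6.232$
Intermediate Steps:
$L = 429483$ ($L = -567794 + 997277 = 429483$)
$\frac{1}{3284534 + \left(377 - 196\right)^{2}} + \left(\frac{2409072}{L} + \frac{1226879}{1970034}\right) = \frac{1}{3284534 + \left(377 - 196\right)^{2}} + \left(\frac{2409072}{429483} + \frac{1226879}{1970034}\right) = \frac{1}{3284534 + 181^{2}} + \left(2409072 \cdot \frac{1}{429483} + 1226879 \cdot \frac{1}{1970034}\right) = \frac{1}{3284534 + 32761} + \left(\frac{803024}{143161} + \frac{1226879}{1970034}\right) = \frac{1}{3317295} + \frac{1757625807335}{282032037474} = \frac{1943521194858465433}{311861155917437610}$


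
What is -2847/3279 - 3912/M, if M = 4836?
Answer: -738765/440479 ≈ -1.6772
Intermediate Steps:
-2847/3279 - 3912/M = -2847/3279 - 3912/4836 = -2847*1/3279 - 3912*1/4836 = -949/1093 - 326/403 = -738765/440479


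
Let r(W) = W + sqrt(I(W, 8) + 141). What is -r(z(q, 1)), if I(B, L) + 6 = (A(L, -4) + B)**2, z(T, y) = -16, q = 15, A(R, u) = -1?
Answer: 16 - 2*sqrt(106) ≈ -4.5913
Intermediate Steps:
I(B, L) = -6 + (-1 + B)**2
r(W) = W + sqrt(135 + (-1 + W)**2) (r(W) = W + sqrt((-6 + (-1 + W)**2) + 141) = W + sqrt(135 + (-1 + W)**2))
-r(z(q, 1)) = -(-16 + sqrt(135 + (-1 - 16)**2)) = -(-16 + sqrt(135 + (-17)**2)) = -(-16 + sqrt(135 + 289)) = -(-16 + sqrt(424)) = -(-16 + 2*sqrt(106)) = 16 - 2*sqrt(106)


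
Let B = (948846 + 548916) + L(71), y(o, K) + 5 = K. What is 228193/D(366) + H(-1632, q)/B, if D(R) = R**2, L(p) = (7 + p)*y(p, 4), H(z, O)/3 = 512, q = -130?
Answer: 28497230119/16718646492 ≈ 1.7045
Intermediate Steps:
y(o, K) = -5 + K
H(z, O) = 1536 (H(z, O) = 3*512 = 1536)
L(p) = -7 - p (L(p) = (7 + p)*(-5 + 4) = (7 + p)*(-1) = -7 - p)
B = 1497684 (B = (948846 + 548916) + (-7 - 1*71) = 1497762 + (-7 - 71) = 1497762 - 78 = 1497684)
228193/D(366) + H(-1632, q)/B = 228193/(366**2) + 1536/1497684 = 228193/133956 + 1536*(1/1497684) = 228193*(1/133956) + 128/124807 = 228193/133956 + 128/124807 = 28497230119/16718646492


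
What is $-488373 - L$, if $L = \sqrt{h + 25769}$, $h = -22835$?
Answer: $-488373 - 3 \sqrt{326} \approx -4.8843 \cdot 10^{5}$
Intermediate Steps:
$L = 3 \sqrt{326}$ ($L = \sqrt{-22835 + 25769} = \sqrt{2934} = 3 \sqrt{326} \approx 54.166$)
$-488373 - L = -488373 - 3 \sqrt{326}$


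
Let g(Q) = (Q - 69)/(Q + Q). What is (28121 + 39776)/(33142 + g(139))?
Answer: 9437683/4606773 ≈ 2.0487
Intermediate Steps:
g(Q) = (-69 + Q)/(2*Q) (g(Q) = (-69 + Q)/((2*Q)) = (-69 + Q)*(1/(2*Q)) = (-69 + Q)/(2*Q))
(28121 + 39776)/(33142 + g(139)) = (28121 + 39776)/(33142 + (½)*(-69 + 139)/139) = 67897/(33142 + (½)*(1/139)*70) = 67897/(33142 + 35/139) = 67897/(4606773/139) = 67897*(139/4606773) = 9437683/4606773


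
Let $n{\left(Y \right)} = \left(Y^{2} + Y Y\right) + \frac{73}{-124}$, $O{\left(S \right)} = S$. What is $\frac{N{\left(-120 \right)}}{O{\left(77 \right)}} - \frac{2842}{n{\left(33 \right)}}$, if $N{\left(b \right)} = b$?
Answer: $- \frac{59535296}{20789923} \approx -2.8637$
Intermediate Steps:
$n{\left(Y \right)} = - \frac{73}{124} + 2 Y^{2}$ ($n{\left(Y \right)} = \left(Y^{2} + Y^{2}\right) + 73 \left(- \frac{1}{124}\right) = 2 Y^{2} - \frac{73}{124} = - \frac{73}{124} + 2 Y^{2}$)
$\frac{N{\left(-120 \right)}}{O{\left(77 \right)}} - \frac{2842}{n{\left(33 \right)}} = - \frac{120}{77} - \frac{2842}{- \frac{73}{124} + 2 \cdot 33^{2}} = \left(-120\right) \frac{1}{77} - \frac{2842}{- \frac{73}{124} + 2 \cdot 1089} = - \frac{120}{77} - \frac{2842}{- \frac{73}{124} + 2178} = - \frac{120}{77} - \frac{2842}{\frac{269999}{124}} = - \frac{120}{77} - \frac{352408}{269999} = - \frac{59535296}{20789923}$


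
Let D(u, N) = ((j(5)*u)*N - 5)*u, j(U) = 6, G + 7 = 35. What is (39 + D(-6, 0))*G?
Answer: 1932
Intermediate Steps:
G = 28 (G = -7 + 35 = 28)
D(u, N) = u*(-5 + 6*N*u) (D(u, N) = ((6*u)*N - 5)*u = (6*N*u - 5)*u = (-5 + 6*N*u)*u = u*(-5 + 6*N*u))
(39 + D(-6, 0))*G = (39 - 6*(-5 + 6*0*(-6)))*28 = (39 - 6*(-5 + 0))*28 = (39 - 6*(-5))*28 = (39 + 30)*28 = 69*28 = 1932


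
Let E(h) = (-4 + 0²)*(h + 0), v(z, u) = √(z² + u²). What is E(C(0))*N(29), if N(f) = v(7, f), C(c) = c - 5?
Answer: 20*√890 ≈ 596.66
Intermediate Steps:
C(c) = -5 + c
v(z, u) = √(u² + z²)
N(f) = √(49 + f²) (N(f) = √(f² + 7²) = √(f² + 49) = √(49 + f²))
E(h) = -4*h (E(h) = (-4 + 0)*h = -4*h)
E(C(0))*N(29) = (-4*(-5 + 0))*√(49 + 29²) = (-4*(-5))*√(49 + 841) = 20*√890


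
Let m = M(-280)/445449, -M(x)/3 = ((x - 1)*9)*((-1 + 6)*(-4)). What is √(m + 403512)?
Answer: 2*√2224075694064207/148483 ≈ 635.23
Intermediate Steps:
M(x) = -540 + 540*x (M(x) = -3*(x - 1)*9*(-1 + 6)*(-4) = -3*(-1 + x)*9*5*(-4) = -3*(-9 + 9*x)*(-20) = -3*(180 - 180*x) = -540 + 540*x)
m = -50580/148483 (m = (-540 + 540*(-280))/445449 = (-540 - 151200)*(1/445449) = -151740*1/445449 = -50580/148483 ≈ -0.34064)
√(m + 403512) = √(-50580/148483 + 403512) = √(59914621716/148483) = 2*√2224075694064207/148483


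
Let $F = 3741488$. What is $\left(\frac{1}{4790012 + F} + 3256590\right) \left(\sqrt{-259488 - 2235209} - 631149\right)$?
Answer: $- \frac{17535589832175796149}{8531500} + \frac{27783597585001 i \sqrt{2494697}}{8531500} \approx -2.0554 \cdot 10^{12} + 5.1437 \cdot 10^{9} i$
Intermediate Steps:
$\left(\frac{1}{4790012 + F} + 3256590\right) \left(\sqrt{-259488 - 2235209} - 631149\right) = \left(\frac{1}{4790012 + 3741488} + 3256590\right) \left(\sqrt{-259488 - 2235209} - 631149\right) = \left(\frac{1}{8531500} + 3256590\right) \left(\sqrt{-2494697} - 631149\right) = \left(\frac{1}{8531500} + 3256590\right) \left(i \sqrt{2494697} - 631149\right) = \frac{27783597585001 \left(-631149 + i \sqrt{2494697}\right)}{8531500} = - \frac{17535589832175796149}{8531500} + \frac{27783597585001 i \sqrt{2494697}}{8531500}$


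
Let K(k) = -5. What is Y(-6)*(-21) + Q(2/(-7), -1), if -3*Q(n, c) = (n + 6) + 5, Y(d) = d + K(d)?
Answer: 1592/7 ≈ 227.43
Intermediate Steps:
Y(d) = -5 + d (Y(d) = d - 5 = -5 + d)
Q(n, c) = -11/3 - n/3 (Q(n, c) = -((n + 6) + 5)/3 = -((6 + n) + 5)/3 = -(11 + n)/3 = -11/3 - n/3)
Y(-6)*(-21) + Q(2/(-7), -1) = (-5 - 6)*(-21) + (-11/3 - 2/(3*(-7))) = -11*(-21) + (-11/3 - 2*(-1)/(3*7)) = 231 + (-11/3 - 1/3*(-2/7)) = 231 + (-11/3 + 2/21) = 231 - 25/7 = 1592/7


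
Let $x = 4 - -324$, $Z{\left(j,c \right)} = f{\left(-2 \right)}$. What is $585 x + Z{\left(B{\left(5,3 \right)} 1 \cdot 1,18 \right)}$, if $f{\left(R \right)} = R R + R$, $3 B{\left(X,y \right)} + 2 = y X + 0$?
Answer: $191882$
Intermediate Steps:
$B{\left(X,y \right)} = - \frac{2}{3} + \frac{X y}{3}$ ($B{\left(X,y \right)} = - \frac{2}{3} + \frac{y X + 0}{3} = - \frac{2}{3} + \frac{X y + 0}{3} = - \frac{2}{3} + \frac{X y}{3}$)
$f{\left(R \right)} = R + R^{2}$ ($f{\left(R \right)} = R^{2} + R = R + R^{2}$)
$Z{\left(j,c \right)} = 2$ ($Z{\left(j,c \right)} = - 2 \left(1 - 2\right) = \left(-2\right) \left(-1\right) = 2$)
$x = 328$ ($x = 4 + 324 = 328$)
$585 x + Z{\left(B{\left(5,3 \right)} 1 \cdot 1,18 \right)} = 585 \cdot 328 + 2 = 191880 + 2 = 191882$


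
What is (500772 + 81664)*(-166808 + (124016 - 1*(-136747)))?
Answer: 54722774380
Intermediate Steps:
(500772 + 81664)*(-166808 + (124016 - 1*(-136747))) = 582436*(-166808 + (124016 + 136747)) = 582436*(-166808 + 260763) = 582436*93955 = 54722774380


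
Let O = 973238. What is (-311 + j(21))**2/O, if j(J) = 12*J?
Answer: 3481/973238 ≈ 0.0035767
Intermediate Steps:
(-311 + j(21))**2/O = (-311 + 12*21)**2/973238 = (-311 + 252)**2*(1/973238) = (-59)**2*(1/973238) = 3481*(1/973238) = 3481/973238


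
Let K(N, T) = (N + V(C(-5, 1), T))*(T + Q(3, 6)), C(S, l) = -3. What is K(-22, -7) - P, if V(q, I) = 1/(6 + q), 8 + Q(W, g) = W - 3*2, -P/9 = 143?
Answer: 1677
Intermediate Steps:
P = -1287 (P = -9*143 = -1287)
Q(W, g) = -14 + W (Q(W, g) = -8 + (W - 3*2) = -8 + (W - 6) = -8 + (-6 + W) = -14 + W)
K(N, T) = (-11 + T)*(⅓ + N) (K(N, T) = (N + 1/(6 - 3))*(T + (-14 + 3)) = (N + 1/3)*(T - 11) = (N + ⅓)*(-11 + T) = (⅓ + N)*(-11 + T) = (-11 + T)*(⅓ + N))
K(-22, -7) - P = (-11/3 - 11*(-22) + (⅓)*(-7) - 22*(-7)) - 1*(-1287) = (-11/3 + 242 - 7/3 + 154) + 1287 = 390 + 1287 = 1677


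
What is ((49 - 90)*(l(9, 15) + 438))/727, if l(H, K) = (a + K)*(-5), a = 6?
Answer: -13653/727 ≈ -18.780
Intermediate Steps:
l(H, K) = -30 - 5*K (l(H, K) = (6 + K)*(-5) = -30 - 5*K)
((49 - 90)*(l(9, 15) + 438))/727 = ((49 - 90)*((-30 - 5*15) + 438))/727 = -41*((-30 - 75) + 438)*(1/727) = -41*(-105 + 438)*(1/727) = -41*333*(1/727) = -13653*1/727 = -13653/727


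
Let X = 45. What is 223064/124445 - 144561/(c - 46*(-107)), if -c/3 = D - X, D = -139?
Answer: -16768841309/681211930 ≈ -24.616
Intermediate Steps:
c = 552 (c = -3*(-139 - 1*45) = -3*(-139 - 45) = -3*(-184) = 552)
223064/124445 - 144561/(c - 46*(-107)) = 223064/124445 - 144561/(552 - 46*(-107)) = 223064*(1/124445) - 144561/(552 + 4922) = 223064/124445 - 144561/5474 = -16768841309/681211930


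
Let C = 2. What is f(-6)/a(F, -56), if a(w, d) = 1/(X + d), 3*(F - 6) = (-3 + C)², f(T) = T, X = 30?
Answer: 156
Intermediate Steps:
F = 19/3 (F = 6 + (-3 + 2)²/3 = 6 + (⅓)*(-1)² = 6 + (⅓)*1 = 6 + ⅓ = 19/3 ≈ 6.3333)
a(w, d) = 1/(30 + d)
f(-6)/a(F, -56) = -6/(1/(30 - 56)) = -6/(1/(-26)) = -6/(-1/26) = -6*(-26) = 156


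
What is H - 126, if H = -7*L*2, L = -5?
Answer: -56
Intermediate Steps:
H = 70 (H = -7*(-5)*2 = 35*2 = 70)
H - 126 = 70 - 126 = -56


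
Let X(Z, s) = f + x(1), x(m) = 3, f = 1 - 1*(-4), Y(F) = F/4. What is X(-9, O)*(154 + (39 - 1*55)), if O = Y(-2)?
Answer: 1104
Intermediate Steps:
Y(F) = F/4 (Y(F) = F*(¼) = F/4)
f = 5 (f = 1 + 4 = 5)
O = -½ (O = (¼)*(-2) = -½ ≈ -0.50000)
X(Z, s) = 8 (X(Z, s) = 5 + 3 = 8)
X(-9, O)*(154 + (39 - 1*55)) = 8*(154 + (39 - 1*55)) = 8*(154 + (39 - 55)) = 8*(154 - 16) = 8*138 = 1104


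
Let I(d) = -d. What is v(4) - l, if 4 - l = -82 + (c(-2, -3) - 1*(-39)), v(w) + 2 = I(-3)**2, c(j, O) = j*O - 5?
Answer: -39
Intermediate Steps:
c(j, O) = -5 + O*j (c(j, O) = O*j - 5 = -5 + O*j)
v(w) = 7 (v(w) = -2 + (-1*(-3))**2 = -2 + 3**2 = -2 + 9 = 7)
l = 46 (l = 4 - (-82 + ((-5 - 3*(-2)) - 1*(-39))) = 4 - (-82 + ((-5 + 6) + 39)) = 4 - (-82 + (1 + 39)) = 4 - (-82 + 40) = 4 - 1*(-42) = 4 + 42 = 46)
v(4) - l = 7 - 1*46 = 7 - 46 = -39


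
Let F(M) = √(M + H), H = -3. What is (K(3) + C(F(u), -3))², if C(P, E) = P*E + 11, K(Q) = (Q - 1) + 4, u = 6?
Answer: 316 - 102*√3 ≈ 139.33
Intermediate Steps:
K(Q) = 3 + Q (K(Q) = (-1 + Q) + 4 = 3 + Q)
F(M) = √(-3 + M) (F(M) = √(M - 3) = √(-3 + M))
C(P, E) = 11 + E*P (C(P, E) = E*P + 11 = 11 + E*P)
(K(3) + C(F(u), -3))² = ((3 + 3) + (11 - 3*√(-3 + 6)))² = (6 + (11 - 3*√3))² = (17 - 3*√3)²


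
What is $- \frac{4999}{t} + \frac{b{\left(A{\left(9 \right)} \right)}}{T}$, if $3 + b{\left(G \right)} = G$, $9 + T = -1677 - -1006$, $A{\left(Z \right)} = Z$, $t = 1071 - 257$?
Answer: $- \frac{851051}{138380} \approx -6.1501$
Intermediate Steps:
$t = 814$ ($t = 1071 - 257 = 814$)
$T = -680$ ($T = -9 - 671 = -680$)
$b{\left(G \right)} = -3 + G$
$- \frac{4999}{t} + \frac{b{\left(A{\left(9 \right)} \right)}}{T} = - \frac{4999}{814} + \frac{-3 + 9}{-680} = \left(-4999\right) \frac{1}{814} + 6 \left(- \frac{1}{680}\right) = - \frac{4999}{814} - \frac{3}{340} = - \frac{851051}{138380}$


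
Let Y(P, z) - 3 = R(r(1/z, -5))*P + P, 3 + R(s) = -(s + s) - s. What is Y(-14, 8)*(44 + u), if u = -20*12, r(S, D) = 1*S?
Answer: -7105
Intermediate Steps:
r(S, D) = S
R(s) = -3 - 3*s (R(s) = -3 + (-(s + s) - s) = -3 + (-2*s - s) = -3 - 3*s)
u = -240
Y(P, z) = 3 + P + P*(-3 - 3/z) (Y(P, z) = 3 + ((-3 - 3/z)*P + P) = 3 + (P*(-3 - 3/z) + P) = 3 + (P + P*(-3 - 3/z)) = 3 + P + P*(-3 - 3/z))
Y(-14, 8)*(44 + u) = (3 - 2*(-14) - 3*(-14)/8)*(44 - 240) = (3 + 28 - 3*(-14)*1/8)*(-196) = (3 + 28 + 21/4)*(-196) = (145/4)*(-196) = -7105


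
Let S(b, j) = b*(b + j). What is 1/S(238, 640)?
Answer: 1/208964 ≈ 4.7855e-6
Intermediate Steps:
1/S(238, 640) = 1/(238*(238 + 640)) = 1/(238*878) = 1/208964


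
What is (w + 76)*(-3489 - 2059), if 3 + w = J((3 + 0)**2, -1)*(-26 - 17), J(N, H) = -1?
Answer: -643568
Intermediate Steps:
w = 40 (w = -3 - (-26 - 17) = -3 - 1*(-43) = -3 + 43 = 40)
(w + 76)*(-3489 - 2059) = (40 + 76)*(-3489 - 2059) = 116*(-5548) = -643568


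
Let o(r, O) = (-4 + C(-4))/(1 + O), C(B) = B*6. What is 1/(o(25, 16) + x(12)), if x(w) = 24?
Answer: 17/380 ≈ 0.044737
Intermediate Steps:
C(B) = 6*B
o(r, O) = -28/(1 + O) (o(r, O) = (-4 + 6*(-4))/(1 + O) = (-4 - 24)/(1 + O) = -28/(1 + O))
1/(o(25, 16) + x(12)) = 1/(-28/(1 + 16) + 24) = 1/(-28/17 + 24) = 1/(380/17) = 17/380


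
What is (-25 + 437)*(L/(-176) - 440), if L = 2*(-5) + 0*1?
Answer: -3987645/22 ≈ -1.8126e+5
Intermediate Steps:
L = -10 (L = -10 + 0 = -10)
(-25 + 437)*(L/(-176) - 440) = (-25 + 437)*(-10/(-176) - 440) = 412*(-10*(-1/176) - 440) = 412*(5/88 - 440) = 412*(-38715/88) = -3987645/22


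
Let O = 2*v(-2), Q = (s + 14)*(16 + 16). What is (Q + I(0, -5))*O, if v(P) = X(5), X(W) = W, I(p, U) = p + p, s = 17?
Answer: 9920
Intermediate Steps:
I(p, U) = 2*p
Q = 992 (Q = (17 + 14)*(16 + 16) = 31*32 = 992)
v(P) = 5
O = 10 (O = 2*5 = 10)
(Q + I(0, -5))*O = (992 + 2*0)*10 = (992 + 0)*10 = 992*10 = 9920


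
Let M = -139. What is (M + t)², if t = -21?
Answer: 25600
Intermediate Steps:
(M + t)² = (-139 - 21)² = (-160)² = 25600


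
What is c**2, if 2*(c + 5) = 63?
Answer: 2809/4 ≈ 702.25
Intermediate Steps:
c = 53/2 (c = -5 + (1/2)*63 = -5 + 63/2 = 53/2 ≈ 26.500)
c**2 = (53/2)**2 = 2809/4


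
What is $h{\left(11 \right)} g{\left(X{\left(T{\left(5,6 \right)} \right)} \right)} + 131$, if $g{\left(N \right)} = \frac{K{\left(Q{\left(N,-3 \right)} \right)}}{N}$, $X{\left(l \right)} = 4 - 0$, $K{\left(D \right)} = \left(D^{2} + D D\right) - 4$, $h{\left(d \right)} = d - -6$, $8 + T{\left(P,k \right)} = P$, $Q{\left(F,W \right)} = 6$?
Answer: $420$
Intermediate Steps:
$T{\left(P,k \right)} = -8 + P$
$h{\left(d \right)} = 6 + d$ ($h{\left(d \right)} = d + 6 = 6 + d$)
$K{\left(D \right)} = -4 + 2 D^{2}$ ($K{\left(D \right)} = \left(D^{2} + D^{2}\right) - 4 = 2 D^{2} - 4 = -4 + 2 D^{2}$)
$X{\left(l \right)} = 4$ ($X{\left(l \right)} = 4 + 0 = 4$)
$g{\left(N \right)} = \frac{68}{N}$ ($g{\left(N \right)} = \frac{-4 + 2 \cdot 6^{2}}{N} = \frac{-4 + 2 \cdot 36}{N} = \frac{-4 + 72}{N} = \frac{68}{N}$)
$h{\left(11 \right)} g{\left(X{\left(T{\left(5,6 \right)} \right)} \right)} + 131 = \left(6 + 11\right) \frac{68}{4} + 131 = 17 \cdot 68 \cdot \frac{1}{4} + 131 = 17 \cdot 17 + 131 = 289 + 131 = 420$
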